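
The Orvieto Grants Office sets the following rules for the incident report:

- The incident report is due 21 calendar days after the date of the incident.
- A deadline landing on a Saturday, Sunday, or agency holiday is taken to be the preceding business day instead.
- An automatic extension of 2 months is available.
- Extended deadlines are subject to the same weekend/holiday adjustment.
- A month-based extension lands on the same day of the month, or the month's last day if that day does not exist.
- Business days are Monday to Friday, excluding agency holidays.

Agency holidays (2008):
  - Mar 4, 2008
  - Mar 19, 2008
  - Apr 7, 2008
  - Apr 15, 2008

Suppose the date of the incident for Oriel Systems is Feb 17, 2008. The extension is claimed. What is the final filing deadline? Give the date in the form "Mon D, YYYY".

May 7, 2008

From Feb 17, 2008, 21 calendar days later is Mar 9, 2008.
Mar 9, 2008 is a Sunday; the preceding business day is Mar 7, 2008 (Friday).
Add 2 months to Mar 7, 2008: May 7, 2008.
May 7, 2008 is a Wednesday and not a listed holiday, so it stands.
Final deadline: May 7, 2008.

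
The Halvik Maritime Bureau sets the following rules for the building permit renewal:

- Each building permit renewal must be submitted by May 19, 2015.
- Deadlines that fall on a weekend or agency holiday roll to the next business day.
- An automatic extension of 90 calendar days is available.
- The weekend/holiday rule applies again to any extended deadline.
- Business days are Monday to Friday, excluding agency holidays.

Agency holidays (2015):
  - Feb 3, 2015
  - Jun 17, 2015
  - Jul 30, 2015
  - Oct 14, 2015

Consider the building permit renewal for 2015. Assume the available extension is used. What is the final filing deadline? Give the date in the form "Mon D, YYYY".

Start from the fixed due date, May 19, 2015.
May 19, 2015 (Tuesday) is already a business day.
The 90-calendar-day extension moves the deadline from May 19, 2015 to Aug 17, 2015.
Aug 17, 2015 is a Monday and not a listed holiday, so it stands.
Final deadline: Aug 17, 2015.

Aug 17, 2015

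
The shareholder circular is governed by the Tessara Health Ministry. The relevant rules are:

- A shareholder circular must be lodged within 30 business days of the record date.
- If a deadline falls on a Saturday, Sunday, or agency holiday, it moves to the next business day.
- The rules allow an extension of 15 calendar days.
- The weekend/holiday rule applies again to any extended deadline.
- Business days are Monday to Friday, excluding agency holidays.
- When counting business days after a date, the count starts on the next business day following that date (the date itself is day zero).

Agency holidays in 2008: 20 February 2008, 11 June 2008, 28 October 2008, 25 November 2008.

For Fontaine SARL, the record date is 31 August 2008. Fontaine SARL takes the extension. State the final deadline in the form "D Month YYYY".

27 October 2008

30 business days after 31 August 2008, excluding weekends and holidays, is 10 October 2008.
10 October 2008 falls on a Friday, which is a business day, so no adjustment is needed.
Applying the 15-calendar-day extension: 10 October 2008 + 15 days = 25 October 2008.
25 October 2008 is a Saturday, so it moves to the next business day, 27 October 2008 (Monday).
Final deadline: 27 October 2008.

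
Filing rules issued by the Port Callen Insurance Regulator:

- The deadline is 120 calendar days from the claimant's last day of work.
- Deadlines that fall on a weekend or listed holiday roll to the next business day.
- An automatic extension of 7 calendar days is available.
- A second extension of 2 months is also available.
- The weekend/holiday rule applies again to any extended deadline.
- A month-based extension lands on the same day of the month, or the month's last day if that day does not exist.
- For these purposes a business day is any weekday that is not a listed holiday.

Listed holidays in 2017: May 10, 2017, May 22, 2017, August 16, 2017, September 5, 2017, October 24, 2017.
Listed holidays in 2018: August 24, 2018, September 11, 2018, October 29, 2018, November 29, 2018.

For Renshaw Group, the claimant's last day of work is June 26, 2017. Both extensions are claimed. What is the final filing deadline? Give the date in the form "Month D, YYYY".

Trigger date June 26, 2017 + 120 calendar days = October 24, 2017.
October 24, 2017 is a listed holiday; the next business day is October 25, 2017 (Wednesday).
The 7-calendar-day extension moves the deadline from October 25, 2017 to November 1, 2017.
Since November 1, 2017 is a Wednesday and not a holiday, the date is unchanged.
Add 2 months to November 1, 2017: January 1, 2018.
Since January 1, 2018 is a Monday and not a holiday, the date is unchanged.
Deadline: January 1, 2018.

January 1, 2018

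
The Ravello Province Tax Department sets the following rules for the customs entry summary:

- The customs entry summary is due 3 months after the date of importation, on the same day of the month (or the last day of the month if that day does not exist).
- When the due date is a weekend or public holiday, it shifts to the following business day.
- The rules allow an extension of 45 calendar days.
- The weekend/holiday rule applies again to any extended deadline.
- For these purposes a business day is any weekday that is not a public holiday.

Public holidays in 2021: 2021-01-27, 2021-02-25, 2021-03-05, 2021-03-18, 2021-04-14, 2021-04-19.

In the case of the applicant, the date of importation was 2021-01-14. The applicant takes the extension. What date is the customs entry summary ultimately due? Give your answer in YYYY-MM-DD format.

2021-05-31

3 months from 2021-01-14 is 2021-04-14.
2021-04-14 is a listed holiday, so it moves to the next business day, 2021-04-15 (Thursday).
Add the 45 calendar-day extension to 2021-04-15: 2021-05-30.
2021-05-30 is a Sunday; the next business day is 2021-05-31 (Monday).
The final due date is 2021-05-31.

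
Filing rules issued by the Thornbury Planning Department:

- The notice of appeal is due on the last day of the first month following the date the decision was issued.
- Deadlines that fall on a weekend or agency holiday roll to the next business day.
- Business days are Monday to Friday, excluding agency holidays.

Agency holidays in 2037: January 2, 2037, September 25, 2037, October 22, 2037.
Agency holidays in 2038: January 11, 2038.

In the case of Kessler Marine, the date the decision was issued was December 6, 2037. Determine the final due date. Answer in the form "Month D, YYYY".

1 month after December 6, 2037 is January 2038; that month ends on January 31, 2038.
January 31, 2038 is a Sunday; the next business day is February 1, 2038 (Monday).
So the filing is due February 1, 2038.

February 1, 2038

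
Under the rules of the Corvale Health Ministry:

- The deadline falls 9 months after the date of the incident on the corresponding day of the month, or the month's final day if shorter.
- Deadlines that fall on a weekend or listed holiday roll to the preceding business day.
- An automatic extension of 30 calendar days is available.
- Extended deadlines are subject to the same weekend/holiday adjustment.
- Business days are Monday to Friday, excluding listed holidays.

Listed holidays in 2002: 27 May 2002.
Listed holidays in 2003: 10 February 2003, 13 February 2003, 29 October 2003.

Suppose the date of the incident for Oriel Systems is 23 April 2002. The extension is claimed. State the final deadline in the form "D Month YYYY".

21 February 2003

9 months after 23 April 2002, on the same day of the month, is 23 January 2003.
23 January 2003 (Thursday) is already a business day.
The 30-calendar-day extension moves the deadline from 23 January 2003 to 22 February 2003.
22 February 2003 is a Saturday, so it moves to the preceding business day, 21 February 2003 (Friday).
So the filing is due 21 February 2003.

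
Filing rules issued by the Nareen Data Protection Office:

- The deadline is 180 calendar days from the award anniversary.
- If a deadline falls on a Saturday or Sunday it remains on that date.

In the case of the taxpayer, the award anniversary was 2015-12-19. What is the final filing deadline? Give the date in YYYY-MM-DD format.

2016-06-16

From 2015-12-19, 180 calendar days later is 2016-06-16.
No adjustment is made for weekends or holidays, so 2016-06-16 stands.
Deadline: 2016-06-16.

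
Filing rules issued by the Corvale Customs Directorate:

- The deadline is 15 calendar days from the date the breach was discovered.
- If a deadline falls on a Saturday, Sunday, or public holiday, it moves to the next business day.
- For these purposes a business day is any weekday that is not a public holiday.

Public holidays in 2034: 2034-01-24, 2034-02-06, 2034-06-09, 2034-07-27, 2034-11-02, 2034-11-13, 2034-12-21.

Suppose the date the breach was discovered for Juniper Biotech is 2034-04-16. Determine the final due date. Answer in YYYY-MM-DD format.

15 calendar days after 2034-04-16 is 2034-05-01.
2034-05-01 falls on a Monday, which is a business day, so no adjustment is needed.
Final deadline: 2034-05-01.

2034-05-01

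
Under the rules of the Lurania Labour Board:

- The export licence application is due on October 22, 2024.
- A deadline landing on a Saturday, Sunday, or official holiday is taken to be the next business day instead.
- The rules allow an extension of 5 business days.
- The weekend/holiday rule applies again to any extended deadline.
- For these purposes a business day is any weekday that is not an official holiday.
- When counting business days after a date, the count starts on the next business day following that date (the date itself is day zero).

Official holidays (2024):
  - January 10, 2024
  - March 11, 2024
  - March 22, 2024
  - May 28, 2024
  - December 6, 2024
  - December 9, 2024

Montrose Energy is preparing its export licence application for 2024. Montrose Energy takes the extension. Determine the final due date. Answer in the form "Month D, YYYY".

Start from the fixed due date, October 22, 2024.
October 22, 2024 falls on a Tuesday, which is a business day, so no adjustment is needed.
The 5-business-day extension runs from October 22, 2024 to October 29, 2024.
October 29, 2024 falls on a Tuesday, which is a business day, so no adjustment is needed.
Final deadline: October 29, 2024.

October 29, 2024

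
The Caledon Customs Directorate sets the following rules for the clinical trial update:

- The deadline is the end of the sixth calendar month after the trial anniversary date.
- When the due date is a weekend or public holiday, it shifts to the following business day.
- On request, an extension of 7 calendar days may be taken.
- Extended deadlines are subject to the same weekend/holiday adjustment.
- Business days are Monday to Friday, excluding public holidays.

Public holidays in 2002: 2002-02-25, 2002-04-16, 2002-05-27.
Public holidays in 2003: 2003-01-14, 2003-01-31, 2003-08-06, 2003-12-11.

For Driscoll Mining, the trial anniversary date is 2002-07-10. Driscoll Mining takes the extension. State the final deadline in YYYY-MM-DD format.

2003-02-10

6 months after 2002-07-10 falls in January 2003; the last day of that month is 2003-01-31.
Because 2003-01-31 is a listed holiday, the deadline becomes 2003-02-03 (Monday).
The 7-calendar-day extension moves the deadline from 2003-02-03 to 2003-02-10.
2003-02-10 is a Monday and not a listed holiday, so it stands.
So the filing is due 2003-02-10.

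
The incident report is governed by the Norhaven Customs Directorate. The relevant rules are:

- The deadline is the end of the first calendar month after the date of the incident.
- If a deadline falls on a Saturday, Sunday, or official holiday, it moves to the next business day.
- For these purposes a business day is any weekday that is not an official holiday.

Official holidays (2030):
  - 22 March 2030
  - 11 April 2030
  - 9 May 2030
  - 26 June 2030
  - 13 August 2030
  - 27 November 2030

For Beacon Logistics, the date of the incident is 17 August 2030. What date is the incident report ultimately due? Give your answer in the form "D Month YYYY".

1 month after 17 August 2030 falls in September 2030; the last day of that month is 30 September 2030.
30 September 2030 (Monday) is already a business day.
So the filing is due 30 September 2030.

30 September 2030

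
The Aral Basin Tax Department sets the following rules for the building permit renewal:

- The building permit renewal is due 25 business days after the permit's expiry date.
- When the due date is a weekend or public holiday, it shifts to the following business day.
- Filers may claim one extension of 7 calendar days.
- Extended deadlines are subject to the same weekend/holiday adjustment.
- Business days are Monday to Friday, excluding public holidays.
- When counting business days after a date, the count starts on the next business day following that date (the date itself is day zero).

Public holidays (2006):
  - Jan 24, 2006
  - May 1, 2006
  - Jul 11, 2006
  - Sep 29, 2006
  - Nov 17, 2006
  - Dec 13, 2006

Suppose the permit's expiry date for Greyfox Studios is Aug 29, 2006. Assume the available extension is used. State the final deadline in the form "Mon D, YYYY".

Oct 11, 2006

Starting the day after Aug 29, 2006 and counting 25 business days lands on Oct 4, 2006.
Since Oct 4, 2006 is a Wednesday and not a holiday, the date is unchanged.
Applying the 7-calendar-day extension: Oct 4, 2006 + 7 days = Oct 11, 2006.
Since Oct 11, 2006 is a Wednesday and not a holiday, the date is unchanged.
The final due date is Oct 11, 2006.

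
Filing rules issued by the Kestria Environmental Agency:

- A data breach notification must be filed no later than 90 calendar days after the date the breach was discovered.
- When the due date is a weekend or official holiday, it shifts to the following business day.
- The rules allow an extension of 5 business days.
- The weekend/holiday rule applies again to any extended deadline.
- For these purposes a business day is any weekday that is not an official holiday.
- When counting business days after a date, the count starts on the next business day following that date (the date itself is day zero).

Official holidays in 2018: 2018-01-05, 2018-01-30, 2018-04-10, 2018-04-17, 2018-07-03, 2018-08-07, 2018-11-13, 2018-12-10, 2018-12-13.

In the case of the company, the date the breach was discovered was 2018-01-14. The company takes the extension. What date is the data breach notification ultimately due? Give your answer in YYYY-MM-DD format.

2018-04-24

From 2018-01-14, 90 calendar days later is 2018-04-14.
2018-04-14 is a Saturday; the next business day is 2018-04-16 (Monday).
Applying the 5-business-day extension: 5 business days after 2018-04-16 is 2018-04-24.
Since 2018-04-24 is a Tuesday and not a holiday, the date is unchanged.
Deadline: 2018-04-24.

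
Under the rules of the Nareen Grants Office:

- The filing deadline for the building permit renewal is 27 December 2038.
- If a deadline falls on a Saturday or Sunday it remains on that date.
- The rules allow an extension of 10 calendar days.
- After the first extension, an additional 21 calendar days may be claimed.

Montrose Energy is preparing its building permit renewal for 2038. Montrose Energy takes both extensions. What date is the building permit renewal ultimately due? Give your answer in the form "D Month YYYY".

The statutory due date is 27 December 2038.
No adjustment is made for weekends or holidays, so 27 December 2038 stands.
Add the 10 calendar-day extension to 27 December 2038: 6 January 2039.
6 January 2039 falls on a Thursday. The rules make no weekend/holiday allowance, so it remains 6 January 2039.
The 21-calendar-day extension moves the deadline from 6 January 2039 to 27 January 2039.
27 January 2039 falls on a Thursday. The rules make no weekend/holiday allowance, so it remains 27 January 2039.
Final deadline: 27 January 2039.

27 January 2039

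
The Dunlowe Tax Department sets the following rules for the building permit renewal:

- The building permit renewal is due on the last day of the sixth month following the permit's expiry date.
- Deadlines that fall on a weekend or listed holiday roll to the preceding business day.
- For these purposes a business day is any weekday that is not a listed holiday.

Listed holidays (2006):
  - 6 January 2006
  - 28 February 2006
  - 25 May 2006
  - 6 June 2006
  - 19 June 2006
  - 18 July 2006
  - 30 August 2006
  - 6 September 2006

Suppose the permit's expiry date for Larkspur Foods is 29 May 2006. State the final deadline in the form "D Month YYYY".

30 November 2006

6 months after 29 May 2006 falls in November 2006; the last day of that month is 30 November 2006.
30 November 2006 falls on a Thursday, which is a business day, so no adjustment is needed.
Final deadline: 30 November 2006.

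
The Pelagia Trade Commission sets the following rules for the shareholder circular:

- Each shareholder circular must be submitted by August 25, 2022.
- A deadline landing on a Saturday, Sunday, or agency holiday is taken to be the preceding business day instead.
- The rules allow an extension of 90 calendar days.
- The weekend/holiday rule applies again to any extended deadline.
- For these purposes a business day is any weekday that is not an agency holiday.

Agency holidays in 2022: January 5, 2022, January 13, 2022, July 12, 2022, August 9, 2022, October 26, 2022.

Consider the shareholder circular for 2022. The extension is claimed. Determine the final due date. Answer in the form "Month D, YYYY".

Start from the fixed due date, August 25, 2022.
August 25, 2022 is a Thursday and not a listed holiday, so it stands.
With the 90-day extension, August 25, 2022 becomes November 23, 2022.
November 23, 2022 falls on a Wednesday, which is a business day, so no adjustment is needed.
Final deadline: November 23, 2022.

November 23, 2022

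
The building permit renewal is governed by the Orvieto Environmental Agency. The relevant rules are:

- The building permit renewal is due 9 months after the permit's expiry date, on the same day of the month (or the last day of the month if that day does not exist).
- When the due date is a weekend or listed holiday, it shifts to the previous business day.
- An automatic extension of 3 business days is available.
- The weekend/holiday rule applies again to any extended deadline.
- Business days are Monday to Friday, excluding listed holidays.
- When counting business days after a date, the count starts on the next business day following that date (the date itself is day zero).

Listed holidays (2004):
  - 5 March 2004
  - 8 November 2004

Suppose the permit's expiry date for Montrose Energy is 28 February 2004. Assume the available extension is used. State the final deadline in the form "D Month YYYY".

1 December 2004

Moving 9 months forward from 28 February 2004 on the corresponding day gives 28 November 2004.
28 November 2004 is a Sunday, so it moves to the preceding business day, 26 November 2004 (Friday).
Counting 3 further business days from 26 November 2004 reaches 1 December 2004.
1 December 2004 falls on a Wednesday, which is a business day, so no adjustment is needed.
Final deadline: 1 December 2004.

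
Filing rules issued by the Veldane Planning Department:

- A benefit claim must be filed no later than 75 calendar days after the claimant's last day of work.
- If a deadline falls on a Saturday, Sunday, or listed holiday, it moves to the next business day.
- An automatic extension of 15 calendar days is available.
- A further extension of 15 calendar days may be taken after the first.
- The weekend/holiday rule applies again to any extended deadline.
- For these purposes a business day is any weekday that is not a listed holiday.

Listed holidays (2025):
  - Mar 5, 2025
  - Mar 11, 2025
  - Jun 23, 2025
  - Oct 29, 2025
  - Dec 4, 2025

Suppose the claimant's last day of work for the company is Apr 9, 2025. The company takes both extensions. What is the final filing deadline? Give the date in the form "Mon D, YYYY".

Trigger date Apr 9, 2025 + 75 calendar days = Jun 23, 2025.
Because Jun 23, 2025 is a listed holiday, the deadline becomes Jun 24, 2025 (Tuesday).
With the 15-day extension, Jun 24, 2025 becomes Jul 9, 2025.
Jul 9, 2025 (Wednesday) is already a business day.
Add the 15 calendar-day extension to Jul 9, 2025: Jul 24, 2025.
Jul 24, 2025 is a Thursday and not a listed holiday, so it stands.
So the filing is due Jul 24, 2025.

Jul 24, 2025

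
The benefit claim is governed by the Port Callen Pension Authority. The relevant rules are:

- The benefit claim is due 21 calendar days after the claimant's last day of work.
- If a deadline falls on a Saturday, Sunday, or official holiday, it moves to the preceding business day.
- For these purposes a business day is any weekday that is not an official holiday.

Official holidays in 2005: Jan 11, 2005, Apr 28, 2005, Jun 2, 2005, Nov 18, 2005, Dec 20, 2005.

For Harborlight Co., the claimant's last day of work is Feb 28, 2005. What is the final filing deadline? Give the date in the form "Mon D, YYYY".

Mar 21, 2005

Trigger date Feb 28, 2005 + 21 calendar days = Mar 21, 2005.
Mar 21, 2005 (Monday) is already a business day.
Deadline: Mar 21, 2005.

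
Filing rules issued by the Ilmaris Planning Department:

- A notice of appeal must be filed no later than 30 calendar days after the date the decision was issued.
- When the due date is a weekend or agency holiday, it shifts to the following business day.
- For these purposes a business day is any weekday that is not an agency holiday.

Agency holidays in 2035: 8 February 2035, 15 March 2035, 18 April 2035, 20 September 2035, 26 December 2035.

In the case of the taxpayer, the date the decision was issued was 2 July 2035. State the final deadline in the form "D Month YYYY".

1 August 2035

30 calendar days after 2 July 2035 is 1 August 2035.
1 August 2035 (Wednesday) is already a business day.
Deadline: 1 August 2035.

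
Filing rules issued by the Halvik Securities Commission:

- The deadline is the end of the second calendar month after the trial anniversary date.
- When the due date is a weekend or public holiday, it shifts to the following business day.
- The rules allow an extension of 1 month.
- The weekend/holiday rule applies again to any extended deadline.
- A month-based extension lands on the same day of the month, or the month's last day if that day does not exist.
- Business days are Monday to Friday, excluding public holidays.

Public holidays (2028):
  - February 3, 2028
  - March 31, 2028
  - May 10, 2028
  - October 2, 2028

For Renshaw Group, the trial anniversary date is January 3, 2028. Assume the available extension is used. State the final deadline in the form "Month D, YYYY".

2 months after January 3, 2028 falls in March 2028; the last day of that month is March 31, 2028.
March 31, 2028 falls on a listed holiday. Rolling to the next business day gives April 3, 2028, a Monday.
Add 1 month to April 3, 2028: May 3, 2028.
May 3, 2028 falls on a Wednesday, which is a business day, so no adjustment is needed.
Final deadline: May 3, 2028.

May 3, 2028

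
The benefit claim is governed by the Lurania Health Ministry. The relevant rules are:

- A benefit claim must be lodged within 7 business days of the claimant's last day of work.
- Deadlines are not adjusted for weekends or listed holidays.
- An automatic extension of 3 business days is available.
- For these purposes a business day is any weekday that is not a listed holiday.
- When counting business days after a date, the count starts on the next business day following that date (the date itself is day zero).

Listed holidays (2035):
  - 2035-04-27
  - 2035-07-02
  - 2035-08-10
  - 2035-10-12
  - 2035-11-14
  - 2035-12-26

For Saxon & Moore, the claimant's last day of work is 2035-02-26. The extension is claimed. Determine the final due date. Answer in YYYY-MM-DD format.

2035-03-12

7 business days after 2035-02-26, excluding weekends and holidays, is 2035-03-07.
No adjustment is made for weekends or holidays, so 2035-03-07 stands.
Applying the 3-business-day extension: 3 business days after 2035-03-07 is 2035-03-12.
2035-03-12 falls on a Monday. The rules make no weekend/holiday allowance, so it remains 2035-03-12.
Deadline: 2035-03-12.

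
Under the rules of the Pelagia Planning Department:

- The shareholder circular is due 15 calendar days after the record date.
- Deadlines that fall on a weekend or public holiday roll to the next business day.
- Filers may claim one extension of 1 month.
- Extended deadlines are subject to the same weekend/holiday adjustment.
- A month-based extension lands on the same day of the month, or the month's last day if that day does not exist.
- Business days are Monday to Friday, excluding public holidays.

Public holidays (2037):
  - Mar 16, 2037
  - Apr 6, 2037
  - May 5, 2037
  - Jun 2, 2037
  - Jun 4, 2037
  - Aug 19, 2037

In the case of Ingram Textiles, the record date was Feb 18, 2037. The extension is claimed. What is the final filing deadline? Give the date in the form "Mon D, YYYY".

Apr 7, 2037

15 calendar days after Feb 18, 2037 is Mar 5, 2037.
Mar 5, 2037 falls on a Thursday, which is a business day, so no adjustment is needed.
Add 1 month to Mar 5, 2037: Apr 5, 2037.
Apr 5, 2037 is a Sunday; the next business day is Apr 7, 2037 (Tuesday).
Final deadline: Apr 7, 2037.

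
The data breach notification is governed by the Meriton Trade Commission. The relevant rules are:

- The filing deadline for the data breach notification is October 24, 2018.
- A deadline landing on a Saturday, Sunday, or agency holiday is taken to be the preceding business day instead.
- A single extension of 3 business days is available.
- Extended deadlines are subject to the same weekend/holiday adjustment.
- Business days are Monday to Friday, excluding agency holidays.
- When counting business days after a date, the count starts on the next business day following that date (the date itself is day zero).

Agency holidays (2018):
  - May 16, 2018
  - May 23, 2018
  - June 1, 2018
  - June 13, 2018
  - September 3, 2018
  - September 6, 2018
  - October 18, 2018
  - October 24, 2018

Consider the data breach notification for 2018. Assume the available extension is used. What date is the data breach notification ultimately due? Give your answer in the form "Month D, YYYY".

The statutory due date is October 24, 2018.
October 24, 2018 is a listed holiday, so it moves to the preceding business day, October 23, 2018 (Tuesday).
Applying the 3-business-day extension: 3 business days after October 23, 2018 is October 29, 2018.
October 29, 2018 (Monday) is already a business day.
Final deadline: October 29, 2018.

October 29, 2018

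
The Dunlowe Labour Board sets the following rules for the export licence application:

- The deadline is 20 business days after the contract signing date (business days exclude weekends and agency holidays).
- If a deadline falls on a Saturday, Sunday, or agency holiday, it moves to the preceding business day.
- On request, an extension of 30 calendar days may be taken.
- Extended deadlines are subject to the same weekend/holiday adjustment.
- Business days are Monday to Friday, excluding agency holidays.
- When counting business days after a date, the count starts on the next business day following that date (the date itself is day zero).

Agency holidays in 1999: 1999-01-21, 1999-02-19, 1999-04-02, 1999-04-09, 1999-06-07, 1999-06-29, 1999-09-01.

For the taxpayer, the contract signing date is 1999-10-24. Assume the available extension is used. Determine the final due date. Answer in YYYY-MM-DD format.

1999-12-17

Counting 20 business days after 1999-10-24 (skipping weekends and listed holidays) reaches 1999-11-19.
1999-11-19 (Friday) is already a business day.
With the 30-day extension, 1999-11-19 becomes 1999-12-19.
Because 1999-12-19 is a Sunday, the deadline becomes 1999-12-17 (Friday).
Final deadline: 1999-12-17.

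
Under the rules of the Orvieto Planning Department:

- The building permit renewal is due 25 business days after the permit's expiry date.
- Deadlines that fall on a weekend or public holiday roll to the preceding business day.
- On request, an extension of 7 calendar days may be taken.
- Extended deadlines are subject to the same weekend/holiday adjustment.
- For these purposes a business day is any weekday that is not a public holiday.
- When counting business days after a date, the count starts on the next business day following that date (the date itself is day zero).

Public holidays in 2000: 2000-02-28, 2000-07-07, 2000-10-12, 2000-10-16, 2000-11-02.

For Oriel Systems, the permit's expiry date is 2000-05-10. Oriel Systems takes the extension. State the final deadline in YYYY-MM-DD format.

2000-06-21

25 business days after 2000-05-10, excluding weekends and holidays, is 2000-06-14.
2000-06-14 is a Wednesday and not a listed holiday, so it stands.
The 7-calendar-day extension moves the deadline from 2000-06-14 to 2000-06-21.
2000-06-21 (Wednesday) is already a business day.
So the filing is due 2000-06-21.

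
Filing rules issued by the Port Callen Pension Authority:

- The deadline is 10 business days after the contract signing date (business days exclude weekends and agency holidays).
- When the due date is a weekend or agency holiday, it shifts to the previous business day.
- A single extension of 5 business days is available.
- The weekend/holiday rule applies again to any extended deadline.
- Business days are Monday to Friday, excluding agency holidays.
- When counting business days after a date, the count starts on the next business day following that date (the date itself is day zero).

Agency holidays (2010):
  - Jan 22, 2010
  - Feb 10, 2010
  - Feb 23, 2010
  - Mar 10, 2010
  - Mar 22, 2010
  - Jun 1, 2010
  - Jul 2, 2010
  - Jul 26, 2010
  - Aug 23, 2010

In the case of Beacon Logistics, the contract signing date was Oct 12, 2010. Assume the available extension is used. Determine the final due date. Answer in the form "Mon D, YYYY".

Counting 10 business days after Oct 12, 2010 (skipping weekends and listed holidays) reaches Oct 26, 2010.
Oct 26, 2010 falls on a Tuesday, which is a business day, so no adjustment is needed.
Counting 5 further business days from Oct 26, 2010 reaches Nov 2, 2010.
Since Nov 2, 2010 is a Tuesday and not a holiday, the date is unchanged.
So the filing is due Nov 2, 2010.

Nov 2, 2010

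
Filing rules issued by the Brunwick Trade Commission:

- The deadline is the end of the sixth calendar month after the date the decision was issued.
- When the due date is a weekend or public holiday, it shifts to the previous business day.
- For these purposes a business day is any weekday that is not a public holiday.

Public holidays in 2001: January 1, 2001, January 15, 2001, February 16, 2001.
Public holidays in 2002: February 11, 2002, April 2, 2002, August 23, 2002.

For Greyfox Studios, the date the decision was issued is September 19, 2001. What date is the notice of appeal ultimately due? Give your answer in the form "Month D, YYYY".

March 29, 2002

6 months after September 19, 2001 falls in March 2002; the last day of that month is March 31, 2002.
March 31, 2002 is a Sunday; the preceding business day is March 29, 2002 (Friday).
So the filing is due March 29, 2002.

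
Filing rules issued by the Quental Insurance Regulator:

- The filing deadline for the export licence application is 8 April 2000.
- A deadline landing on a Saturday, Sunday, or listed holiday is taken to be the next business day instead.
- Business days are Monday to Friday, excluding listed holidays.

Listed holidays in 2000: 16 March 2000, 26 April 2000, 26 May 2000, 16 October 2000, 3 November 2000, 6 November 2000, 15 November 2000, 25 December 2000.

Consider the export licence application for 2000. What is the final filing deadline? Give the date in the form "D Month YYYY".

The stated deadline is 8 April 2000.
Because 8 April 2000 is a Saturday, the deadline becomes 10 April 2000 (Monday).
The final due date is 10 April 2000.

10 April 2000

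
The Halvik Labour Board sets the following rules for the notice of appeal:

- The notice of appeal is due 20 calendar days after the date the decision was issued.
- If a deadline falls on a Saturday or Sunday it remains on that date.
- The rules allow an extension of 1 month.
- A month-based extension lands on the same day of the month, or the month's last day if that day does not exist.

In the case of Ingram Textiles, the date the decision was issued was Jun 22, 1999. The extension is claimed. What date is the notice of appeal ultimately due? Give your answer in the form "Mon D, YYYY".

Aug 12, 1999

Trigger date Jun 22, 1999 + 20 calendar days = Jul 12, 1999.
Jul 12, 1999 falls on a Monday. The rules make no weekend/holiday allowance, so it remains Jul 12, 1999.
Applying the 1 month extension: 1 month after Jul 12, 1999 is Aug 12, 1999.
Aug 12, 1999 is a Thursday; no weekend or holiday adjustment applies.
Deadline: Aug 12, 1999.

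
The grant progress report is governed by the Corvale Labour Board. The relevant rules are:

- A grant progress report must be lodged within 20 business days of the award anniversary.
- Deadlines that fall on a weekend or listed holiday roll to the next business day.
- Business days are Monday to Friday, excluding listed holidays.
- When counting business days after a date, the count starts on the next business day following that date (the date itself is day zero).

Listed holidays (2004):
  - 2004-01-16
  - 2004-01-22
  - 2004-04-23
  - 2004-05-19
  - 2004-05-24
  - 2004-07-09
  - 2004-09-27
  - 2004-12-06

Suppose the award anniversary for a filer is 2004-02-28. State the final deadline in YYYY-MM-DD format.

2004-03-26

Counting 20 business days after 2004-02-28 (skipping weekends and listed holidays) reaches 2004-03-26.
2004-03-26 is a Friday and not a listed holiday, so it stands.
So the filing is due 2004-03-26.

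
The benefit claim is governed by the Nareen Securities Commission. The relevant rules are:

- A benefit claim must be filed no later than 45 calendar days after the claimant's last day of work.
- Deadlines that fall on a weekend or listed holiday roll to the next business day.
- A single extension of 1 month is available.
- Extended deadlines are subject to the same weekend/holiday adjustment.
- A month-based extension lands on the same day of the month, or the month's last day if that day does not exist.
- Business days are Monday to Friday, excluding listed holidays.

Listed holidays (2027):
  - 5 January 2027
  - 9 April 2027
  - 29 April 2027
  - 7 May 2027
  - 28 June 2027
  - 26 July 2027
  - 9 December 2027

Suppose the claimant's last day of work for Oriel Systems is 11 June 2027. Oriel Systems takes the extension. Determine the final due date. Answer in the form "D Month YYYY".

27 August 2027

45 calendar days after 11 June 2027 is 26 July 2027.
26 July 2027 is a listed holiday, so it moves to the next business day, 27 July 2027 (Tuesday).
Applying the 1 month extension: 1 month after 27 July 2027 is 27 August 2027.
27 August 2027 (Friday) is already a business day.
Deadline: 27 August 2027.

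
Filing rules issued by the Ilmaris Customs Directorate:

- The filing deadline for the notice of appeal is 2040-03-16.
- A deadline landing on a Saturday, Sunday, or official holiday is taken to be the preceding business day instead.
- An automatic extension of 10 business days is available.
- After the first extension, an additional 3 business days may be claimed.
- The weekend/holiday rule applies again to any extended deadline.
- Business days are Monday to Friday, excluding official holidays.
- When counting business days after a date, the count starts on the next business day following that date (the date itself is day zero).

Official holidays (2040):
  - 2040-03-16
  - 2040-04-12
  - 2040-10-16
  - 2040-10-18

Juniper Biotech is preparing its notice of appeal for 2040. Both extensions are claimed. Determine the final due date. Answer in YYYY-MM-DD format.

2040-04-04

The stated deadline is 2040-03-16.
2040-03-16 is a listed holiday, so it moves to the preceding business day, 2040-03-15 (Thursday).
Applying the 10-business-day extension: 10 business days after 2040-03-15 is 2040-03-30.
2040-03-30 is a Friday and not a listed holiday, so it stands.
Applying the 3-business-day extension: 3 business days after 2040-03-30 is 2040-04-04.
Since 2040-04-04 is a Wednesday and not a holiday, the date is unchanged.
Final deadline: 2040-04-04.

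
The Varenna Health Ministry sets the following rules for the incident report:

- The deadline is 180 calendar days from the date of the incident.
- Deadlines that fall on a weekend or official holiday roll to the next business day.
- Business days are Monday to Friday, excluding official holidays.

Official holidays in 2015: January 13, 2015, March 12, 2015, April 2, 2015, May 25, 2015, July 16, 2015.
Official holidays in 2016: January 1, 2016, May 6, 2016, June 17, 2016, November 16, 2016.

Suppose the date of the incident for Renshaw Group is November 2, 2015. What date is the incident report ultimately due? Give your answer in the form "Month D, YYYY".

May 2, 2016

Adding 180 calendar days to November 2, 2015 gives April 30, 2016.
April 30, 2016 is a Saturday, so it moves to the next business day, May 2, 2016 (Monday).
The final due date is May 2, 2016.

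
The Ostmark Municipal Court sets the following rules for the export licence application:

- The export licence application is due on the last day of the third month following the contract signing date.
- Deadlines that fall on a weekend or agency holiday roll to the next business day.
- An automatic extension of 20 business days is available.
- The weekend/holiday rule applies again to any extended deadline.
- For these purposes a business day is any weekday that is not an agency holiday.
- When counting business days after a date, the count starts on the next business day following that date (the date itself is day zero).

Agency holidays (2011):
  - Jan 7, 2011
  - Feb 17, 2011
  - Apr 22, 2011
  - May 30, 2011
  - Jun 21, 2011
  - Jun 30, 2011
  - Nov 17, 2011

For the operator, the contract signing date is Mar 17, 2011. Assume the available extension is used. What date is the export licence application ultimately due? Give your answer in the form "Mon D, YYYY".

Jul 29, 2011

3 months after Mar 17, 2011 falls in June 2011; the last day of that month is Jun 30, 2011.
Jun 30, 2011 is a listed holiday; the next business day is Jul 1, 2011 (Friday).
Counting 20 further business days from Jul 1, 2011 reaches Jul 29, 2011.
Jul 29, 2011 is a Friday and not a listed holiday, so it stands.
Deadline: Jul 29, 2011.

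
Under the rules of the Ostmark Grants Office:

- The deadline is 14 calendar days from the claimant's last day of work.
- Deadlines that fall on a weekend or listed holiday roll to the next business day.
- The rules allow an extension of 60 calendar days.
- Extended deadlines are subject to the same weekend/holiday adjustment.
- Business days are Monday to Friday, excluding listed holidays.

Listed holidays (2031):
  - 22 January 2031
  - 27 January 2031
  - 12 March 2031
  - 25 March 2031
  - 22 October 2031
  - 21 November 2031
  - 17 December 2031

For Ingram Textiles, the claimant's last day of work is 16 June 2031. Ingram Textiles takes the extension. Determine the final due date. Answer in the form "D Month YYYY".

Adding 14 calendar days to 16 June 2031 gives 30 June 2031.
30 June 2031 (Monday) is already a business day.
Applying the 60-calendar-day extension: 30 June 2031 + 60 days = 29 August 2031.
29 August 2031 falls on a Friday, which is a business day, so no adjustment is needed.
The final due date is 29 August 2031.

29 August 2031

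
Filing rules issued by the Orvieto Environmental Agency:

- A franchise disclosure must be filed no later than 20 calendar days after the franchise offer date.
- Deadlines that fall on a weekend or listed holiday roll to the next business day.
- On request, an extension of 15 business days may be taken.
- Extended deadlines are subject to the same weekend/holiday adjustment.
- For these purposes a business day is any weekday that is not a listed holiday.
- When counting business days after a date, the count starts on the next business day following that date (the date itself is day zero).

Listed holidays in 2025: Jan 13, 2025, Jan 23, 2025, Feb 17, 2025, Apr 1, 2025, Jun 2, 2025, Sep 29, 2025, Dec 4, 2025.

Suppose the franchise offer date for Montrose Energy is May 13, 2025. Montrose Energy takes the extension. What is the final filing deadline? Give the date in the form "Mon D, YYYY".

20 calendar days after May 13, 2025 is Jun 2, 2025.
Jun 2, 2025 is a listed holiday; the next business day is Jun 3, 2025 (Tuesday).
Applying the 15-business-day extension: 15 business days after Jun 3, 2025 is Jun 24, 2025.
Jun 24, 2025 falls on a Tuesday, which is a business day, so no adjustment is needed.
Deadline: Jun 24, 2025.

Jun 24, 2025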